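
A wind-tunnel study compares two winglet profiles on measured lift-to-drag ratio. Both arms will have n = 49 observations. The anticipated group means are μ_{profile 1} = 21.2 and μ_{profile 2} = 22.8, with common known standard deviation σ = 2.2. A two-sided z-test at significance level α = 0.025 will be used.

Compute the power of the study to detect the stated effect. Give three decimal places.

Standardized effect: d = |μ_{profile 1} − μ_{profile 2}| / σ = |21.2 − 22.8| / 2.2 = 0.7273
Noncentrality parameter: δ = d·√(n/2) = 0.7273 × √(49/2) = 3.5998
Critical value for a two-sided test at α = 0.025: z_{α/2} = 2.241.
Power = Φ(δ − 2.241) + Φ(−δ − 2.241) = Φ(1.358) + Φ(-5.841) = 0.9128 + 0.0000 = 0.9128.

Power ≈ 0.913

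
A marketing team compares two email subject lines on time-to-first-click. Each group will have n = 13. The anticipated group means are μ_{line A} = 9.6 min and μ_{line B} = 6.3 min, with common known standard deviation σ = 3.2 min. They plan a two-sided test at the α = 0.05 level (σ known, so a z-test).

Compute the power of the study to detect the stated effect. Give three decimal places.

Power ≈ 0.748

Standardized effect: d = |μ_{line A} − μ_{line B}| / σ = |9.6 − 6.3| / 3.2 = 1.0312
Noncentrality parameter: δ = d·√(n/2) = 1.0312 × √(13/2) = 2.6292
Critical value for a two-sided test at α = 0.05: z_{α/2} = 1.960.
Power = Φ(δ − 1.960) + Φ(−δ − 1.960) = Φ(0.669) + Φ(-4.589) = 0.7483 + 0.0000 = 0.7483.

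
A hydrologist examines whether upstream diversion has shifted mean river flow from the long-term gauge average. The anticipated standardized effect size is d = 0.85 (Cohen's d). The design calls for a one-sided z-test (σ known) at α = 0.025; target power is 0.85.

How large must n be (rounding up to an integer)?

Set Φ(δ − 1.960) = 0.85; then δ − 1.960 = Φ⁻¹(0.85) = 1.036, giving δ = 2.996.
δ = d·√n ⇒ n = (δ/d)² = (2.996 / 0.85)² = 12.43.
Round up to the next whole unit.

n = 13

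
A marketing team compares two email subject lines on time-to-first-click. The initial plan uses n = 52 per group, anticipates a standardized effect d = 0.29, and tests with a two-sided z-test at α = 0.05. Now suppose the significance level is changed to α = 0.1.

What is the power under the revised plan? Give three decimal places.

δ = d·√(n/2) = 0.29 × √(52/2) = 1.4787 (unchanged). New critical value: z_{0.05} = 1.645.
Revised power = Φ(δ − 1.645) + Φ(−δ − 1.645) = Φ(-0.166) + Φ(-3.124) = 0.4340 + 0.0009 = 0.4349.

Power ≈ 0.435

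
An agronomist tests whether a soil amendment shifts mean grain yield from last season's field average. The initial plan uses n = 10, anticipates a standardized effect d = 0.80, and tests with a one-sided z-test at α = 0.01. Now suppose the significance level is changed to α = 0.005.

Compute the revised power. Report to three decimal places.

δ = d·√n = 0.80 × √10 = 2.5298 (unchanged). New critical value: z_{0.005} = 2.576.
Revised power = Φ(δ − 2.576) = Φ(-0.046) = 0.4817.

Power ≈ 0.482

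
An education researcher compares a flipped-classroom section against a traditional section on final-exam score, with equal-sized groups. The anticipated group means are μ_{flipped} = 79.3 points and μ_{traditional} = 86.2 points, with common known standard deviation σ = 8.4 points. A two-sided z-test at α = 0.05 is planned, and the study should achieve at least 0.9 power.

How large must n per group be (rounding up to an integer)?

n = 32 per group

Standardized effect: d = |μ_{flipped} − μ_{traditional}| / σ = |79.3 − 86.2| / 8.4 = 0.8214
For power 0.9 need Φ(δ − z_{0.025}) = 0.9, so δ = z_{0.025} + z_{0.10} = 1.960 + 1.282 = 3.242.
(Ignoring the negligible lower-tail rejection probability gives the usual closed-form inversion.)
δ = d·√(n/2) ⇒ n = 2(δ/d)² = 2 × (3.242 / 0.8214)² = 31.14.
Rounding up, n = 32 per group.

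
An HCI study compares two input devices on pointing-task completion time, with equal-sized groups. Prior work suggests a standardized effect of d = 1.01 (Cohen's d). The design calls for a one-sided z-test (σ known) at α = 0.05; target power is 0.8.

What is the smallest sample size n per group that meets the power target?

Set Φ(δ − 1.645) = 0.8; then δ − 1.645 = Φ⁻¹(0.8) = 0.842, giving δ = 2.486.
δ = d·√(n/2) ⇒ n = 2(δ/d)² = 2 × (2.486 / 1.01)² = 12.12.
Rounding up, n = 13 per group.

n = 13 per group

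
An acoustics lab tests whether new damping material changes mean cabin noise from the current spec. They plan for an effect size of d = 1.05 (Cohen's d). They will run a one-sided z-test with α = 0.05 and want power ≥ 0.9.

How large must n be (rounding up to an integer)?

For power 0.9 need Φ(δ − z_{0.05}) = 0.9, so δ = z_{0.05} + z_{0.10} = 1.645 + 1.282 = 2.926.
δ = d·√n ⇒ n = (δ/d)² = (2.926 / 1.05)² = 7.77.
Rounding up, n = 8.

n = 8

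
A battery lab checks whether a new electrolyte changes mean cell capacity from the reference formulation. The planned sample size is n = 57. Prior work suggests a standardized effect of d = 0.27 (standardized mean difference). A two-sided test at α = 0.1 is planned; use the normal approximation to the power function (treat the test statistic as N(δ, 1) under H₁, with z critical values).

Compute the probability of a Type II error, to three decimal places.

β ≈ 0.347

Noncentrality parameter: δ = d·√n = 0.27 × √57 = 2.0385
Critical value for a two-sided test at α = 0.1: z_{α/2} = 1.645.
Power = Φ(δ − 1.645) + Φ(−δ − 1.645) = Φ(0.394) + Φ(-3.683) = 0.6531 + 0.0001 = 0.6532.
Type II error: β = 1 − power = 1 − 0.6532 = 0.3468.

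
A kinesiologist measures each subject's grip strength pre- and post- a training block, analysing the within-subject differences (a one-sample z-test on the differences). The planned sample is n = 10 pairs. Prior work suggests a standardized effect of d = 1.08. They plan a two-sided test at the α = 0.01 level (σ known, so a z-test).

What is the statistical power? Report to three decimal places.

Power ≈ 0.799

Noncentrality parameter: δ = d·√n = 1.08 × √10 = 3.4153
Critical value for a two-sided test at α = 0.01: z_{α/2} = 2.576.
Power = Φ(δ − 2.576) + Φ(−δ − 2.576) = Φ(0.839) + Φ(-5.991) = 0.7994 + 0.0000 = 0.7994.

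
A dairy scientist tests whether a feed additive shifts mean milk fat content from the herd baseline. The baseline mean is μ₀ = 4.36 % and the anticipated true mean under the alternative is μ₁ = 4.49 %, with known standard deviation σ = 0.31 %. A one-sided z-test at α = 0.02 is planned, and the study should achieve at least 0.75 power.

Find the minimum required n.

Standardized effect: d = |μ₁ − μ₀| / σ = |4.49 − 4.36| / 0.31 = 0.4194
Set Φ(δ − 2.054) = 0.75; then δ − 2.054 = Φ⁻¹(0.75) = 0.674, giving δ = 2.728.
δ = d·√n ⇒ n = (δ/d)² = (2.728 / 0.4194)² = 42.33.
Rounding up, n = 43.

n = 43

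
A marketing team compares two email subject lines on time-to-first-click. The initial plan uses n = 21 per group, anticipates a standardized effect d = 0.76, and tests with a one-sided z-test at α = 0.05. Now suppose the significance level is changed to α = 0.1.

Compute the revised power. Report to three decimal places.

δ = d·√(n/2) = 0.76 × √(21/2) = 2.4627 (unchanged). New critical value: z_{0.1} = 1.282.
Revised power = P(Z > 1.282 − δ) = Φ(1.181) = 0.8812.

Power ≈ 0.881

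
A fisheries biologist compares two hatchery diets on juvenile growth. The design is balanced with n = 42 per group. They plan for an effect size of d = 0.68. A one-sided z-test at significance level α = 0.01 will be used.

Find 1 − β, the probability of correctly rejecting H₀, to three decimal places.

Power ≈ 0.785

Noncentrality parameter: δ = d·√(n/2) = 0.68 × √(42/2) = 3.1162
Critical value for a one-sided test at α = 0.01: z_α = 2.326.
Power = P(Z > 2.326 − δ) = Φ(0.790) = 0.7852.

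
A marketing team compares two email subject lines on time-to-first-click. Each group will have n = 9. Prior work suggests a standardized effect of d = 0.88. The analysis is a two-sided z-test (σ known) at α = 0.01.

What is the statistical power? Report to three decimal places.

Noncentrality parameter: δ = d·√(n/2) = 0.88 × √(9/2) = 1.8668
Two-sided α = 0.01 → critical value z_{0.005} = 2.576.
Power = Φ(δ − 2.576) + Φ(−δ − 2.576) = Φ(-0.709) + Φ(-4.443) = 0.2391 + 0.0000 = 0.2391.

Power ≈ 0.239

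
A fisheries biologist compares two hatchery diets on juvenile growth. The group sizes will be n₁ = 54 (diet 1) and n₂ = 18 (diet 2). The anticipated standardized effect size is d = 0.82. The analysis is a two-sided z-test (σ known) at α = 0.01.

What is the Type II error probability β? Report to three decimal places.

β ≈ 0.331

Noncentrality parameter: δ = d / √(1/n₁ + 1/n₂) = 0.82 / √(1/54 + 1/18) = 3.0129
Two-sided α = 0.01 → critical value z_{0.005} = 2.576.
Power = Φ(δ − 2.576) + Φ(−δ − 2.576) = Φ(0.437) + Φ(-5.589) = 0.6690 + 0.0000 = 0.6690.
Type II error: β = 1 − power = 1 − 0.6690 = 0.3310.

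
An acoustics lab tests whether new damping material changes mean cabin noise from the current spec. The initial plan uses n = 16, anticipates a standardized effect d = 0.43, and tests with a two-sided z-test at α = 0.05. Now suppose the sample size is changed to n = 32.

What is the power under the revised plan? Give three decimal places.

Power ≈ 0.682

With n = 32: δ = d·√n = 0.43 × √32 = 2.4324. Critical value z_{0.025} = 1.960.
Revised power = Φ(δ − 1.960) + Φ(−δ − 1.960) = Φ(0.472) + Φ(-4.392) = 0.6817 + 0.0000 = 0.6817.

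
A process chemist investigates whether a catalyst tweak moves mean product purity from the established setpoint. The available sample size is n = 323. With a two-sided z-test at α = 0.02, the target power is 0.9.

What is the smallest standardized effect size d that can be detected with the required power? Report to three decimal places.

Required noncentrality: δ = z_{0.01} + z_{0.10} = 2.326 + 1.282 = 3.608.
(The second rejection-region term Φ(−δ − z_{α/2}) is negligible and dropped.)
δ = d·√n ⇒ d = δ/√n = 3.608/√323 = 0.2007.

d ≈ 0.201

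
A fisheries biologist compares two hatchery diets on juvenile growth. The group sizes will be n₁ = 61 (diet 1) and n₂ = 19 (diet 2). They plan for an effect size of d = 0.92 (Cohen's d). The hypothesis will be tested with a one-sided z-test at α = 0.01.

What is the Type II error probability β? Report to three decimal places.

β ≈ 0.120

Noncentrality parameter: δ = d / √(1/n₁ + 1/n₂) = 0.92 / √(1/61 + 1/19) = 3.5017
One-sided α = 0.01 → critical value z_{0.01} = 2.326.
Power = Φ(δ − 2.326) = Φ(1.175) = 0.8801.
Type II error: β = 1 − power = 1 − 0.8801 = 0.1199.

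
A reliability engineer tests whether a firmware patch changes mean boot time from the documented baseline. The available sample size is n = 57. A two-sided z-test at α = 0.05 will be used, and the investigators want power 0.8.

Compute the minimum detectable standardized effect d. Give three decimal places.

Required noncentrality: δ = z_{0.025} + z_{0.20} = 1.960 + 0.842 = 2.802.
(The second rejection-region term Φ(−δ − z_{α/2}) is negligible and dropped.)
δ = d·√n ⇒ d = δ/√n = 2.802/√57 = 0.3711.

d ≈ 0.371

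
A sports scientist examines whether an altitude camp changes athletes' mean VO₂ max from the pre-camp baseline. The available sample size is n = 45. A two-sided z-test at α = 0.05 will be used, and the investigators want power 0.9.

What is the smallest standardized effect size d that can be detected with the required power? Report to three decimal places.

d ≈ 0.483

Required noncentrality: δ = z_{0.025} + z_{0.10} = 1.960 + 1.282 = 3.242.
(The second rejection-region term Φ(−δ − z_{α/2}) is negligible and dropped.)
δ = d·√n ⇒ d = δ/√n = 3.242/√45 = 0.4832.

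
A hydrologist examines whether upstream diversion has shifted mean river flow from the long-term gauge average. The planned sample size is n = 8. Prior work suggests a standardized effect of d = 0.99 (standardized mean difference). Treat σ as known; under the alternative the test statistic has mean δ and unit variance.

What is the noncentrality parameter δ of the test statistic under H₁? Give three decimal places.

δ ≈ 2.800

The noncentrality parameter scales effect size by the design's sample-size factor: δ = d·√n = 0.99 × √8 = 2.8001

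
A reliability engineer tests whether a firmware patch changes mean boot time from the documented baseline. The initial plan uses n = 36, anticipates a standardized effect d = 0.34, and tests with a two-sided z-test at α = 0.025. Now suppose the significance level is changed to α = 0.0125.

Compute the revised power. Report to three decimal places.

δ = d·√n = 0.34 × √36 = 2.0400 (unchanged). New critical value: z_{0.0063} = 2.498.
Revised power = Φ(δ − 2.498) + Φ(−δ − 2.498) = Φ(-0.458) + Φ(-4.538) = 0.3236 + 0.0000 = 0.3236.

Power ≈ 0.324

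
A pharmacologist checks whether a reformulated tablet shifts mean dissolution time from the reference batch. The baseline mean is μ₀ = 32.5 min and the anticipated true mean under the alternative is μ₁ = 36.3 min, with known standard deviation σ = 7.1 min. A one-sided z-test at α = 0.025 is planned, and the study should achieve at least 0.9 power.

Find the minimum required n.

Standardized effect: d = |μ₁ − μ₀| / σ = |36.3 − 32.5| / 7.1 = 0.5352
Set Φ(δ − 1.960) = 0.9; then δ − 1.960 = Φ⁻¹(0.9) = 1.282, giving δ = 3.242.
δ = d·√n ⇒ n = (δ/d)² = (3.242 / 0.5352)² = 36.68.
Rounding up, n = 37.

n = 37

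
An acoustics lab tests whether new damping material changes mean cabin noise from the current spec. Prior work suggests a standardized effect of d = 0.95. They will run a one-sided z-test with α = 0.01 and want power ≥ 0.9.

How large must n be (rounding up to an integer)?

n = 15

Set Φ(δ − 2.326) = 0.9; then δ − 2.326 = Φ⁻¹(0.9) = 1.282, giving δ = 3.608.
δ = d·√n ⇒ n = (δ/d)² = (3.608 / 0.95)² = 14.42.
Rounding up, n = 15.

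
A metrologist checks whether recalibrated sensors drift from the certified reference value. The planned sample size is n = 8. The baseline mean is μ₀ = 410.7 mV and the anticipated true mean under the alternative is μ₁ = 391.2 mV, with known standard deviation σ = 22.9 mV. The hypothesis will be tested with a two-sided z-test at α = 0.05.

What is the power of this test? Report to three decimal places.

Standardized effect: d = |μ₁ − μ₀| / σ = |391.2 − 410.7| / 22.9 = 0.8515
Noncentrality parameter: δ = d·√n = 0.8515 × √8 = 2.4085
Critical value for a two-sided test at α = 0.05: z_{α/2} = 1.960.
Power = Φ(δ − 1.960) + Φ(−δ − 1.960) = Φ(0.449) + Φ(-4.368) = 0.6731 + 0.0000 = 0.6731.

Power ≈ 0.673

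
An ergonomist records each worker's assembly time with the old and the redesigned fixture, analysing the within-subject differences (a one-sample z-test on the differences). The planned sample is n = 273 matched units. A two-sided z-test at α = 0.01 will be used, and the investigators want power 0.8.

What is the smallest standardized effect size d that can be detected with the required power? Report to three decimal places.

Required noncentrality: δ = z_{0.005} + z_{0.20} = 2.576 + 0.842 = 3.417.
(The second rejection-region term Φ(−δ − z_{α/2}) is negligible and dropped.)
δ = d·√n ⇒ d = δ/√n = 3.417/√273 = 0.2068.

d ≈ 0.207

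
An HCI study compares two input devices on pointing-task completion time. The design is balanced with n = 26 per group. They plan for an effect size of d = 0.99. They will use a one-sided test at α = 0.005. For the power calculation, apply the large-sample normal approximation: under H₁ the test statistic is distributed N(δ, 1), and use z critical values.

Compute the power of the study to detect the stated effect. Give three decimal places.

Power ≈ 0.840

Noncentrality parameter: δ = d·√(n/2) = 0.99 × √(26/2) = 3.5695
Critical value for a one-sided test at α = 0.005: z_α = 2.576.
Power = Φ(δ − 2.576) = Φ(0.994) = 0.8398.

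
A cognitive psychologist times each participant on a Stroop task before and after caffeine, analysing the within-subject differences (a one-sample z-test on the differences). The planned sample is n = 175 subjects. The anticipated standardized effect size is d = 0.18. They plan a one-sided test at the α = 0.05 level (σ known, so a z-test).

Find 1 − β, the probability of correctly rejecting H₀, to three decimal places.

Power ≈ 0.769

Noncentrality parameter: δ = d·√n = 0.18 × √175 = 2.3812
Critical value for a one-sided test at α = 0.05: z_α = 1.645.
Power = Φ(δ − 1.645) = Φ(0.736) = 0.7692.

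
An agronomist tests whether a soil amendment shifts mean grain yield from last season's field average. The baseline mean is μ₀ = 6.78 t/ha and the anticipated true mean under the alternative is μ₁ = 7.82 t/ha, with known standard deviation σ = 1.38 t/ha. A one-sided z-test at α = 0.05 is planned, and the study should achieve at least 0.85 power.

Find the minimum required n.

n = 13

Standardized effect: d = |μ₁ − μ₀| / σ = |7.82 − 6.78| / 1.38 = 0.7536
Set Φ(δ − 1.645) = 0.85; then δ − 1.645 = Φ⁻¹(0.85) = 1.036, giving δ = 2.681.
δ = d·√n ⇒ n = (δ/d)² = (2.681 / 0.7536)² = 12.66.
Round up to the next whole unit.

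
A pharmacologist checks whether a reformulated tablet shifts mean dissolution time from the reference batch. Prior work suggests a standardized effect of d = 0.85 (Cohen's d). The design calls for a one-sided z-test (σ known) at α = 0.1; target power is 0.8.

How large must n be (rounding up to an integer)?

Set Φ(δ − 1.282) = 0.8; then δ − 1.282 = Φ⁻¹(0.8) = 0.842, giving δ = 2.123.
δ = d·√n ⇒ n = (δ/d)² = (2.123 / 0.85)² = 6.24.
Round up to the next whole unit.

n = 7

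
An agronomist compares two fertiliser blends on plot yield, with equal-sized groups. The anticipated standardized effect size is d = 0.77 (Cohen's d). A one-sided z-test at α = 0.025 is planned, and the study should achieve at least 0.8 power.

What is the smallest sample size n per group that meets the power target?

Set Φ(δ − 1.960) = 0.8; then δ − 1.960 = Φ⁻¹(0.8) = 0.842, giving δ = 2.802.
δ = d·√(n/2) ⇒ n = 2(δ/d)² = 2 × (2.802 / 0.77)² = 26.48.
Rounding up, n = 27 per group.

n = 27 per group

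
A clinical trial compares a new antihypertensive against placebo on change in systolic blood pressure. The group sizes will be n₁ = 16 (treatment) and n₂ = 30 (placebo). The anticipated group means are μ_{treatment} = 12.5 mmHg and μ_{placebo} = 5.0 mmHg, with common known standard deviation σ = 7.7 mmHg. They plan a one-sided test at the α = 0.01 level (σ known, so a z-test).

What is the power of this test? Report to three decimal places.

Standardized effect: d = |μ_{treatment} − μ_{placebo}| / σ = |12.5 − 5.0| / 7.7 = 0.9740
Noncentrality parameter: δ = d / √(1/n₁ + 1/n₂) = 0.9740 / √(1/16 + 1/30) = 3.1464
One-sided α = 0.01 → critical value z_{0.01} = 2.326.
Power = P(Z > 2.326 − δ) = Φ(0.820) = 0.7939.

Power ≈ 0.794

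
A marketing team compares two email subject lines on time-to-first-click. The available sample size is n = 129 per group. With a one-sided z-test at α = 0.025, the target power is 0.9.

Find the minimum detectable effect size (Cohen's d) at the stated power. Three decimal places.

Required noncentrality: δ = z_{0.025} + z_{0.10} = 1.960 + 1.282 = 3.242.
δ = d·√(n/2) ⇒ d = δ/√(n/2) = 3.242/√(129/2) = 0.4036.

d ≈ 0.404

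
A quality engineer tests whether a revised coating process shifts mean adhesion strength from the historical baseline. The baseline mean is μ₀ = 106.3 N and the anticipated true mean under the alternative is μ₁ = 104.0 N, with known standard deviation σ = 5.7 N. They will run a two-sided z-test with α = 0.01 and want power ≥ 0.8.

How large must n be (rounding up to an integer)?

n = 72

Standardized effect: d = |μ₁ − μ₀| / σ = |104.0 − 106.3| / 5.7 = 0.4035
For power 0.8 need Φ(δ − z_{0.005}) = 0.8, so δ = z_{0.005} + z_{0.20} = 2.576 + 0.842 = 3.417.
(Ignoring the negligible lower-tail rejection probability gives the usual closed-form inversion.)
δ = d·√n ⇒ n = (δ/d)² = (3.417 / 0.4035)² = 71.73.
Rounding up, n = 72.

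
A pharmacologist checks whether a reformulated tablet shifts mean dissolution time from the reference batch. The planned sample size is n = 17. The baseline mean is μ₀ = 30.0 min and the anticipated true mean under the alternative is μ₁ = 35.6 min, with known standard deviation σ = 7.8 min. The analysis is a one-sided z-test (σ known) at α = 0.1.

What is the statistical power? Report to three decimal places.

Standardized effect: d = |μ₁ − μ₀| / σ = |35.6 − 30.0| / 7.8 = 0.7179
Noncentrality parameter: δ = d·√n = 0.7179 × √17 = 2.9602
Critical value for a one-sided test at α = 0.1: z_α = 1.282.
Power = Φ(δ − 1.282) = Φ(1.679) = 0.9534.

Power ≈ 0.953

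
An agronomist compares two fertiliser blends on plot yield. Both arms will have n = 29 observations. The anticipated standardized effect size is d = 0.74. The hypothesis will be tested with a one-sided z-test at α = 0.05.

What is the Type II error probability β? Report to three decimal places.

β ≈ 0.120

Noncentrality parameter: δ = d·√(n/2) = 0.74 × √(29/2) = 2.8178
One-sided α = 0.05 → critical value z_{0.05} = 1.645.
Power = Φ(δ − 1.645) = Φ(1.173) = 0.8796.
Type II error: β = 1 − power = 1 − 0.8796 = 0.1204.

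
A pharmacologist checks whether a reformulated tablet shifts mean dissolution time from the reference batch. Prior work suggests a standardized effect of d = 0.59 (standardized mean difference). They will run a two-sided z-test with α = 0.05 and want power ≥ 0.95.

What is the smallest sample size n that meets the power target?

n = 38

Set Φ(δ − 1.960) = 0.95; then δ − 1.960 = Φ⁻¹(0.95) = 1.645, giving δ = 3.605.
(The Φ(−δ − z_{α/2}) term is vanishingly small for δ > 0 and is dropped in the standard sample-size formula.)
δ = d·√n ⇒ n = (δ/d)² = (3.605 / 0.59)² = 37.33.
Rounding up, n = 38.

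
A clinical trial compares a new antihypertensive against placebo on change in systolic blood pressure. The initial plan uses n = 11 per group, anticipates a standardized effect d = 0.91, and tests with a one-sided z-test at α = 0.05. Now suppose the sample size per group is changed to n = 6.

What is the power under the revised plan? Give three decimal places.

With n = 6 per group: δ = d·√(n/2) = 0.91 × √(6/2) = 1.5762. Critical value z_{0.05} = 1.645.
Revised power = Φ(δ − 1.645) = Φ(-0.069) = 0.4726.

Power ≈ 0.473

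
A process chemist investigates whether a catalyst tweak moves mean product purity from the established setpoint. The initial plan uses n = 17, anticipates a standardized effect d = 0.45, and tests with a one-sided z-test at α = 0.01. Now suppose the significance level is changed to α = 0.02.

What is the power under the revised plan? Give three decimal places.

δ = d·√n = 0.45 × √17 = 1.8554 (unchanged). New critical value: z_{0.02} = 2.054.
Revised power = Φ(δ − 2.054) = Φ(-0.198) = 0.4214.

Power ≈ 0.421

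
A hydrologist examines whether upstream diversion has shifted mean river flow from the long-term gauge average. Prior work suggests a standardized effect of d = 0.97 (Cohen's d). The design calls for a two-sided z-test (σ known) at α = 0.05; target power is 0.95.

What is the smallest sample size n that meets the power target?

n = 14

For power 0.95 need Φ(δ − z_{0.025}) = 0.95, so δ = z_{0.025} + z_{0.05} = 1.960 + 1.645 = 3.605.
(Ignoring the negligible lower-tail rejection probability gives the usual closed-form inversion.)
δ = d·√n ⇒ n = (δ/d)² = (3.605 / 0.97)² = 13.81.
Rounding up, n = 14.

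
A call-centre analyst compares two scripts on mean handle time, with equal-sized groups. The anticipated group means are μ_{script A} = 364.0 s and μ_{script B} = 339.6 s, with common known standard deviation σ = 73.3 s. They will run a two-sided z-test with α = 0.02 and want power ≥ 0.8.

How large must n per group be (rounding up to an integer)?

Standardized effect: d = |μ_{script A} − μ_{script B}| / σ = |364.0 − 339.6| / 73.3 = 0.3329
For power 0.8 need Φ(δ − z_{0.01}) = 0.8, so δ = z_{0.01} + z_{0.20} = 2.326 + 0.842 = 3.168.
(For δ > 0 the lower-tail rejection region contributes negligibly to power, so the one-term inversion is standard.)
δ = d·√(n/2) ⇒ n = 2(δ/d)² = 2 × (3.168 / 0.3329)² = 181.14.
Rounding up, n = 182 per group.

n = 182 per group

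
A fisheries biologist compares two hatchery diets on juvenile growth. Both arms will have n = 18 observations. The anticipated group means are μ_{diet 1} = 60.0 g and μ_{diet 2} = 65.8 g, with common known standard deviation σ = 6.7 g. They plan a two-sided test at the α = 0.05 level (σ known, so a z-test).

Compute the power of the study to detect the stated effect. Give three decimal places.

Power ≈ 0.738

Standardized effect: d = |μ_{diet 1} − μ_{diet 2}| / σ = |60.0 − 65.8| / 6.7 = 0.8657
Noncentrality parameter: δ = d·√(n/2) = 0.8657 × √(18/2) = 2.5970
Critical value for a two-sided test at α = 0.05: z_{α/2} = 1.960.
Power = Φ(δ − 1.960) + Φ(−δ − 1.960) = Φ(0.637) + Φ(-4.557) = 0.7380 + 0.0000 = 0.7380.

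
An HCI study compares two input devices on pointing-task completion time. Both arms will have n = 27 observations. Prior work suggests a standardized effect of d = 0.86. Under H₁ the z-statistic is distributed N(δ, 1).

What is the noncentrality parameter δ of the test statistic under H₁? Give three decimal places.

δ = d·√(n/2) = 0.86 × √(27/2) = 3.1598

δ ≈ 3.160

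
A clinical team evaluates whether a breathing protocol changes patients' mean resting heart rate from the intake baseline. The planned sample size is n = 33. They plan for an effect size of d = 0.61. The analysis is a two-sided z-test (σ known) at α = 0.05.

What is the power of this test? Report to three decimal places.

Power ≈ 0.939

Noncentrality parameter: λ = d·√n = 0.61 × √33 = 3.5042
Critical value for a two-sided test at α = 0.05: z_{α/2} = 1.960.
Power = Φ(λ − 1.960) + Φ(−λ − 1.960) = Φ(1.544) + Φ(-5.464) = 0.9387 + 0.0000 = 0.9387.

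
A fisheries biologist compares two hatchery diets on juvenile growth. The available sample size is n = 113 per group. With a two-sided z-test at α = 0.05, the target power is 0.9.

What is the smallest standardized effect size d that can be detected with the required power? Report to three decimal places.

Required noncentrality: δ = z_{0.025} + z_{0.10} = 1.960 + 1.282 = 3.242.
(The second rejection-region term Φ(−δ − z_{α/2}) is negligible and dropped.)
δ = d·√(n/2) ⇒ d = δ/√(n/2) = 3.242/√(113/2) = 0.4312.

d ≈ 0.431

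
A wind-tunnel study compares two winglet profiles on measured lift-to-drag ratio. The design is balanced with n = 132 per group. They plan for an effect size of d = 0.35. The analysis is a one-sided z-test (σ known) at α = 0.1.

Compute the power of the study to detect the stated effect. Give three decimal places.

Noncentrality parameter: δ = d·√(n/2) = 0.35 × √(132/2) = 2.8434
Critical value for a one-sided test at α = 0.1: z_α = 1.282.
Power = P(Z > 1.282 − δ) = Φ(1.562) = 0.9408.

Power ≈ 0.941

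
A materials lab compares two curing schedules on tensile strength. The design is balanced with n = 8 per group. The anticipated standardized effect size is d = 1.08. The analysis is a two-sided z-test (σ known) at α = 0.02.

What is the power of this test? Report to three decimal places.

Noncentrality parameter: δ = d·√(n/2) = 1.08 × √(8/2) = 2.1600
Two-sided α = 0.02 → critical value z_{0.01} = 2.326.
Power = Φ(δ − 2.326) + Φ(−δ − 2.326) = Φ(-0.166) + Φ(-4.486) = 0.4339 + 0.0000 = 0.4339.

Power ≈ 0.434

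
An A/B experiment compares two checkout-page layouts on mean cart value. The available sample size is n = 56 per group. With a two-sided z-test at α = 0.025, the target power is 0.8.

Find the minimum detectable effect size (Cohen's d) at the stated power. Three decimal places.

d ≈ 0.583

Need Φ(δ − 2.241) = 0.8, so δ = 2.241 + 0.842 = 3.083.
(The second rejection-region term Φ(−δ − z_{α/2}) is negligible and dropped.)
δ = d·√(n/2) ⇒ d = δ/√(n/2) = 3.083/√(56/2) = 0.5826.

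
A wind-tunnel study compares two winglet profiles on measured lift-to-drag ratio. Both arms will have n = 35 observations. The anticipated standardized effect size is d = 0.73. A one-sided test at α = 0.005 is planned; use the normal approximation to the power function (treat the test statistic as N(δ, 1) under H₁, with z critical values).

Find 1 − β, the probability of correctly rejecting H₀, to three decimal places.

Power ≈ 0.684

Noncentrality parameter: δ = d·√(n/2) = 0.73 × √(35/2) = 3.0538
One-sided α = 0.005 → critical value z_{0.005} = 2.576.
Power = Φ(δ − 2.576) = Φ(0.478) = 0.6837.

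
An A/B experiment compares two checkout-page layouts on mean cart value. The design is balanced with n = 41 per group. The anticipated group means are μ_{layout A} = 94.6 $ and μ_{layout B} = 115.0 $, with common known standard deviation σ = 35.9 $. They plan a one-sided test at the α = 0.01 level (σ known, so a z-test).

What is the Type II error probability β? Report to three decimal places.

Standardized effect: d = |μ_{layout A} − μ_{layout B}| / σ = |94.6 − 115.0| / 35.9 = 0.5682
Noncentrality parameter: δ = d·√(n/2) = 0.5682 × √(41/2) = 2.5728
One-sided α = 0.01 → critical value z_{0.01} = 2.326.
Power = Φ(δ − 2.326) = Φ(0.246) = 0.5973.
Type II error: β = 1 − power = 1 − 0.5973 = 0.4027.

β ≈ 0.403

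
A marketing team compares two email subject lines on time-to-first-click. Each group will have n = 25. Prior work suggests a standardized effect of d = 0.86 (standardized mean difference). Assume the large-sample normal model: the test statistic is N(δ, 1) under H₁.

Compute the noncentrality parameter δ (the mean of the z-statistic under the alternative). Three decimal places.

δ ≈ 3.041

The noncentrality parameter scales effect size by the design's sample-size factor: δ = d·√(n/2) = 0.86 × √(25/2) = 3.0406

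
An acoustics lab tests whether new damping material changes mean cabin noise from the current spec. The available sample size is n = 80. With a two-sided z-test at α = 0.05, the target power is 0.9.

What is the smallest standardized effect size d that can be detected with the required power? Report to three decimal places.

d ≈ 0.362

Need Φ(δ − 1.960) = 0.9, so δ = 1.960 + 1.282 = 3.242.
(The second rejection-region term Φ(−δ − z_{α/2}) is negligible and dropped.)
δ = d·√n ⇒ d = δ/√n = 3.242/√80 = 0.3624.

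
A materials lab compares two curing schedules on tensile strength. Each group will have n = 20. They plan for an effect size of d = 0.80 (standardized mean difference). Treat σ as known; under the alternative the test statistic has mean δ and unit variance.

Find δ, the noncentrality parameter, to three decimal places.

δ ≈ 2.530

δ = d·√(n/2) = 0.80 × √(20/2) = 2.5298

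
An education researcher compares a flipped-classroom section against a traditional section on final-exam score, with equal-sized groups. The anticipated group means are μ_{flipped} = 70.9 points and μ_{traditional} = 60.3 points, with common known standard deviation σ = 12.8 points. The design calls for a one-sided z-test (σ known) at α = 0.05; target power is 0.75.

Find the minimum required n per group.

Standardized effect: d = |μ_{flipped} − μ_{traditional}| / σ = |70.9 − 60.3| / 12.8 = 0.8281
For power 0.75 need Φ(δ − z_{0.05}) = 0.75, so δ = z_{0.05} + z_{0.25} = 1.645 + 0.674 = 2.319.
δ = d·√(n/2) ⇒ n = 2(δ/d)² = 2 × (2.319 / 0.8281)² = 15.69.
Rounding up, n = 16 per group.

n = 16 per group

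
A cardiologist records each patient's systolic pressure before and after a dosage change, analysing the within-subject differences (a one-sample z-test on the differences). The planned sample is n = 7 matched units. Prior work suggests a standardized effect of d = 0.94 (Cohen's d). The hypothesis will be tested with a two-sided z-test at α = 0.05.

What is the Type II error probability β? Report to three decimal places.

Noncentrality parameter: λ = d·√n = 0.94 × √7 = 2.4870
Critical value for a two-sided test at α = 0.05: z_{α/2} = 1.960.
Power = Φ(λ − 1.960) + Φ(−λ − 1.960) = Φ(0.527) + Φ(-4.447) = 0.7009 + 0.0000 = 0.7009.
Type II error: β = 1 − power = 1 − 0.7009 = 0.2991.

β ≈ 0.299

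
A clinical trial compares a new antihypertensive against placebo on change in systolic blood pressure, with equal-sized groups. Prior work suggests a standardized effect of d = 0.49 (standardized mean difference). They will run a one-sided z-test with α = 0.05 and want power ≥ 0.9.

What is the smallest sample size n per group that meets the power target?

Set Φ(δ − 1.645) = 0.9; then δ − 1.645 = Φ⁻¹(0.9) = 1.282, giving δ = 2.926.
δ = d·√(n/2) ⇒ n = 2(δ/d)² = 2 × (2.926 / 0.49)² = 71.34.
Round up to the next whole unit.

n = 72 per group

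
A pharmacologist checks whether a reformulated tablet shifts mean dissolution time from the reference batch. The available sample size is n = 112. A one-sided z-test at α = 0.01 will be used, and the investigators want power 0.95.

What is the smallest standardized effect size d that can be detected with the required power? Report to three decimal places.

d ≈ 0.375

Required noncentrality: δ = z_{0.01} + z_{0.05} = 2.326 + 1.645 = 3.971.
δ = d·√n ⇒ d = δ/√n = 3.971/√112 = 0.3752.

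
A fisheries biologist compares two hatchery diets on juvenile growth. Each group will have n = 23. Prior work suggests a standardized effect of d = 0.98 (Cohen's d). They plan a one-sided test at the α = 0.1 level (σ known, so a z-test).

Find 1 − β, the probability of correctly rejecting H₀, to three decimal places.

Power ≈ 0.979

Noncentrality parameter: δ = d·√(n/2) = 0.98 × √(23/2) = 3.3233
Critical value for a one-sided test at α = 0.1: z_α = 1.282.
Power = Φ(δ − 1.282) = Φ(2.042) = 0.9794.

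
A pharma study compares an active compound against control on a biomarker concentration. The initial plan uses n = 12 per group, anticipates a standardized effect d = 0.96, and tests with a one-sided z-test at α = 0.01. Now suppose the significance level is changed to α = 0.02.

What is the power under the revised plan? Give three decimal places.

δ = d·√(n/2) = 0.96 × √(12/2) = 2.3515 (unchanged). New critical value: z_{0.02} = 2.054.
Revised power = P(Z > 2.054 − δ) = Φ(0.298) = 0.6171.

Power ≈ 0.617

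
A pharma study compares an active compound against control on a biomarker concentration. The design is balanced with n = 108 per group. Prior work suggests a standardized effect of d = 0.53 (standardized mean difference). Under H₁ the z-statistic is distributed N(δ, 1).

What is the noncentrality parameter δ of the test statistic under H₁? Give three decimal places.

δ ≈ 3.895

δ = d·√(n/2) = 0.53 × √(108/2) = 3.8947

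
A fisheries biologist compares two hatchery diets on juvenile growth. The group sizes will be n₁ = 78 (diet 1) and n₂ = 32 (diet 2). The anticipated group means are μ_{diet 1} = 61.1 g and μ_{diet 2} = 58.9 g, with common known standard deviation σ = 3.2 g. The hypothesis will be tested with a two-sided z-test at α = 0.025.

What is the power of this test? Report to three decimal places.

Power ≈ 0.849

Standardized effect: d = |μ_{diet 1} − μ_{diet 2}| / σ = |61.1 − 58.9| / 3.2 = 0.6875
Noncentrality parameter: δ = d / √(1/n₁ + 1/n₂) = 0.6875 / √(1/78 + 1/32) = 3.2749
Two-sided α = 0.025 → critical value z_{0.0125} = 2.241.
Power = Φ(δ − 2.241) + Φ(−δ − 2.241) = Φ(1.034) + Φ(-5.516) = 0.8493 + 0.0000 = 0.8493.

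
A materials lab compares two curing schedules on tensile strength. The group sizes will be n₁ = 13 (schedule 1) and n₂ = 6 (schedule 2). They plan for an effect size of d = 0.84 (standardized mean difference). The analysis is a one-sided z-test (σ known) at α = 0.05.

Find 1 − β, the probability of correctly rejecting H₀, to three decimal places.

Noncentrality parameter: δ = d / √(1/n₁ + 1/n₂) = 0.84 / √(1/13 + 1/6) = 1.7020
Critical value for a one-sided test at α = 0.05: z_α = 1.645.
Power = Φ(δ − 1.645) = Φ(0.057) = 0.5228.

Power ≈ 0.523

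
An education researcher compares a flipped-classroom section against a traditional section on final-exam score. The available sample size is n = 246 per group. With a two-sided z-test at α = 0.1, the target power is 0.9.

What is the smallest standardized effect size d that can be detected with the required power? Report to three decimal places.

Required noncentrality: δ = z_{0.05} + z_{0.10} = 1.645 + 1.282 = 2.926.
(Lower-tail contribution to power is negligible for δ > 0.)
δ = d·√(n/2) ⇒ d = δ/√(n/2) = 2.926/√(246/2) = 0.2639.

d ≈ 0.264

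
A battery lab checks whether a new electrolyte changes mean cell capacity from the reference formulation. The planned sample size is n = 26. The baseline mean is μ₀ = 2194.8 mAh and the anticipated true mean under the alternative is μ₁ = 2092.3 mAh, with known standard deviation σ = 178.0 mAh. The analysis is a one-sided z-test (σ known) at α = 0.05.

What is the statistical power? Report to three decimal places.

Standardized effect: d = |μ₁ − μ₀| / σ = |2092.3 − 2194.8| / 178.0 = 0.5758
Noncentrality parameter: δ = d·√n = 0.5758 × √26 = 2.9362
One-sided α = 0.05 → critical value z_{0.05} = 1.645.
Power = P(Z > 1.645 − δ) = Φ(1.291) = 0.9017.

Power ≈ 0.902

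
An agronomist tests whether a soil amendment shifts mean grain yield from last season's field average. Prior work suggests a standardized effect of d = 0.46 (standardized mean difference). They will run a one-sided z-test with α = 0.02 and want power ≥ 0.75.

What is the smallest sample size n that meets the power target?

n = 36

For power 0.75 need Φ(δ − z_{0.02}) = 0.75, so δ = z_{0.02} + z_{0.25} = 2.054 + 0.674 = 2.728.
δ = d·√n ⇒ n = (δ/d)² = (2.728 / 0.46)² = 35.18.
Round up to the next whole unit.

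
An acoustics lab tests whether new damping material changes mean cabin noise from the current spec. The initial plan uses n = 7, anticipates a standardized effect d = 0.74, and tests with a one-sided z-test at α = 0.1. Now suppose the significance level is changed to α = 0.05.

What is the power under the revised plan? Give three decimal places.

Power ≈ 0.623

δ = d·√n = 0.74 × √7 = 1.9579 (unchanged). New critical value: z_{0.05} = 1.645.
Revised power = Φ(δ − 1.645) = Φ(0.313) = 0.6229.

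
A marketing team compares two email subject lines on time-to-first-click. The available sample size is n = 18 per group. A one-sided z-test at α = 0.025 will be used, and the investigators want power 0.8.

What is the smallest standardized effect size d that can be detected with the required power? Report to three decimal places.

d ≈ 0.934

Need Φ(δ − 1.960) = 0.8, so δ = 1.960 + 0.842 = 2.802.
δ = d·√(n/2) ⇒ d = δ/√(n/2) = 2.802/√(18/2) = 0.9339.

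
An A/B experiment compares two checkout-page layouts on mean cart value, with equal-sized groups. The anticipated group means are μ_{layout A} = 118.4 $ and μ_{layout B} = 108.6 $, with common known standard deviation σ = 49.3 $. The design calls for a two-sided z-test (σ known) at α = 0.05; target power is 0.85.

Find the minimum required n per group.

Standardized effect: d = |μ_{layout A} − μ_{layout B}| / σ = |118.4 − 108.6| / 49.3 = 0.1988
For power 0.85 need Φ(δ − z_{0.025}) = 0.85, so δ = z_{0.025} + z_{0.15} = 1.960 + 1.036 = 2.996.
(Ignoring the negligible lower-tail rejection probability gives the usual closed-form inversion.)
δ = d·√(n/2) ⇒ n = 2(δ/d)² = 2 × (2.996 / 0.1988)² = 454.43.
Rounding up, n = 455 per group.

n = 455 per group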